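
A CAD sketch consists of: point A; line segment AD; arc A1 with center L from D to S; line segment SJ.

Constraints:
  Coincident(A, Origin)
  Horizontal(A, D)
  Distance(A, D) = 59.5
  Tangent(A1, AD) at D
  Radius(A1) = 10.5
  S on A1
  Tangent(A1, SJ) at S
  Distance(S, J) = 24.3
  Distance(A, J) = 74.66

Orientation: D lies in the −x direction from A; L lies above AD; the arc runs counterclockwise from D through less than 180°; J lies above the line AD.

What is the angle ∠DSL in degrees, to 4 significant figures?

27.08°

Checks: |LS| = 10.50 ✓; ∠(LS, SJ) = 90.00° ✓; |SJ| = 24.30 ✓; |AJ| = 74.66 ✓.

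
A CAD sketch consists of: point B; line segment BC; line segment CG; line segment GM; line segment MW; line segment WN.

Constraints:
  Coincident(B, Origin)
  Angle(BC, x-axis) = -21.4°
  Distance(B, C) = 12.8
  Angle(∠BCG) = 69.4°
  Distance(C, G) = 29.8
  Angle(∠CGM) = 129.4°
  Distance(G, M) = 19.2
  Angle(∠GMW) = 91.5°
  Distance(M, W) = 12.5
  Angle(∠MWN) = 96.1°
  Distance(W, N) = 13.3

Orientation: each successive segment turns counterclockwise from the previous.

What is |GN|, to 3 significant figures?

15.6

∠GMW = 91.5° gives MW at -132° from the x-axis; with |MW| = 12.5, W = (-10.6, 28.2). ∠MWN = 96.1° gives WN at -47.8° from the x-axis; with |WN| = 13.3, N = (-1.71, 18.3). Then |GN| = |N − G| = 15.6.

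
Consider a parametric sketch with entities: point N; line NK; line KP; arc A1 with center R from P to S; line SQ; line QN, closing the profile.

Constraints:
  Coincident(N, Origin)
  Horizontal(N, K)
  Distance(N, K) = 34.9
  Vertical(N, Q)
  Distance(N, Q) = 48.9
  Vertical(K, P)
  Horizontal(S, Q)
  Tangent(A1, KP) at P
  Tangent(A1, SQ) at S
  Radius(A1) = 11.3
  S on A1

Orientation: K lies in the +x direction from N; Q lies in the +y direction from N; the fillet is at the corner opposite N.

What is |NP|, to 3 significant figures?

51.3

The virtual corner opposite N is at (34.9, 48.9). Since A1 is tangent to KP there, RP ⟂ KP and tangency of A1 to SQ means the radius RS is perpendicular to SQ, with radius 11.3, so the center R sits 11.3 in from both sides at R = (23.6, 37.6). That places the tangent points at P = (34.9, 37.6) on KP and S = (23.6, 48.9) on SQ. Then |NP| = |P − N| = 51.3.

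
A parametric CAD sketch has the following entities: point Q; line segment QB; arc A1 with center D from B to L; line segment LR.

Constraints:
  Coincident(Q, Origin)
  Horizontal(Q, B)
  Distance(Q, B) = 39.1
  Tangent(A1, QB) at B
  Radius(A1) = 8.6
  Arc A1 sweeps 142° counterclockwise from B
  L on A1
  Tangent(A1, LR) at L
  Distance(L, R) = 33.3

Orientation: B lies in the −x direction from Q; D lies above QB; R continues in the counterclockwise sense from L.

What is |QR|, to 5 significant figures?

69.948

Q is at the origin; Q and B share the same y with |QB| = 39.1 and B on the −x side, so B = (-39.100, 0.0000). A1 meets QB tangentially, so DB is at right angles to QB, so D = B + (0, 8.6) = (-39.100, 8.6000). On A1, B sits at bearing -90° from D; a 142° counterclockwise sweep puts L at bearing 52°, so L = D + 8.6·(cos 52°, sin 52°) = (-33.805, 15.377). A1 meets LR tangentially, so DL is at right angles to LR, so LR runs along (−sin 52°, cos 52°); with |LR| = 33.3, R = (-60.046, 35.878). Then |QR| = |R − Q| = 69.948.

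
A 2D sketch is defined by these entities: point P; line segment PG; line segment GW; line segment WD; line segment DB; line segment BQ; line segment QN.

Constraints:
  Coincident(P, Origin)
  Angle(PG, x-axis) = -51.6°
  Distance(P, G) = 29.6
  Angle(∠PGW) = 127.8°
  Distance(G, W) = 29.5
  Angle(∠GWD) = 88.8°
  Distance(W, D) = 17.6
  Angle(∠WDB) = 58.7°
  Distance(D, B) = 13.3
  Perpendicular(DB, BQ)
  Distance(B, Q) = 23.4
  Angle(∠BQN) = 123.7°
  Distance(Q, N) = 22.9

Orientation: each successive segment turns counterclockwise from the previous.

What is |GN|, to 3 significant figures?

54.3

P is at the origin; PG runs at -51.6° with length 29.6, so G = (18.4, -23.2). ∠PGW = 127.8° gives GW at 0.600° from the x-axis; with |GW| = 29.5, W = (47.9, -22.9). ∠GWD = 88.8° gives WD at 91.8° from the x-axis; with |WD| = 17.6, D = (47.3, -5.30). ∠WDB = 58.7° gives DB at -147° from the x-axis; with |DB| = 13.3, B = (36.2, -12.6). DB is perpendicular to BQ, so BQ runs at -56.9°; with |BQ| = 23.4, Q = (49.0, -32.2). ∠BQN = 123.7° gives QN at -0.600° from the x-axis; with |QN| = 22.9, N = (71.9, -32.4). Then |GN| = |N − G| = 54.3.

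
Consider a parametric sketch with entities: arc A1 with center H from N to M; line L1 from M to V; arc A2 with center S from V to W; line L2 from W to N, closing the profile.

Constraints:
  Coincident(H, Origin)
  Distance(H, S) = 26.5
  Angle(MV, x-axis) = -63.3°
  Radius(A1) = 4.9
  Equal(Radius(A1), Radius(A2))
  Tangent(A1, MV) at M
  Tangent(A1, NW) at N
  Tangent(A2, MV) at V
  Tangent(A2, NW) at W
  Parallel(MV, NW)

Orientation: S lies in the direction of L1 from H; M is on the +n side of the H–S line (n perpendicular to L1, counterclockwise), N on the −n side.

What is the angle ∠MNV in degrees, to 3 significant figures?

69.7°

The slot axis is L1's direction at -63.3°, so u = (cos -63.3°, sin -63.3°) = (0.449, -0.893) and n = (−sin -63.3°, cos -63.3°) = (0.893, 0.449). H is at the origin and S lies 26.5 along u from H, so S = 26.5·u = (11.9, -23.7). Tangency of A1 to both parallel lines with radius 4.9 puts M and N at H ± 4.9·n: M = (4.38, 2.20), N = (-4.38, -2.20). Equal radii place V and W the same way about S: V = S + 4.9·n = (16.3, -21.5), W = S − 4.9·n = (7.53, -25.9). Then cos ∠MNV = NM·NV / (|NM||NV|), giving 69.7°.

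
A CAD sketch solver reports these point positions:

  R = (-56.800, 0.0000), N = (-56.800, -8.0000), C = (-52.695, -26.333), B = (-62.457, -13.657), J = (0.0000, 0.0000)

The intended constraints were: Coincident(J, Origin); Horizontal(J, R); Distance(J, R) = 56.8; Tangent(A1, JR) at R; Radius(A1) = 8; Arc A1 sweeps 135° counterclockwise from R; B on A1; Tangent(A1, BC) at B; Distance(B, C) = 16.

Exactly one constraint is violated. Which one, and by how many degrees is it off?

Tangent(A1, BC) at B — off by 7.40°.

J = (0.00, 0.00) ✓; J.y = 0.00, R.y = 0.00 ✓; |JR| = 56.80 ✓; ∠(NR, RJ) = 90.00° ✓; |NR| = 8.000 ✓; bearing(N→B) − bearing(N→R) = 135.0° ✓; |NB| = 8.000 ✓; ∠(NB, BC) = 97.40° ✗; |BC| = 16.00 ✓.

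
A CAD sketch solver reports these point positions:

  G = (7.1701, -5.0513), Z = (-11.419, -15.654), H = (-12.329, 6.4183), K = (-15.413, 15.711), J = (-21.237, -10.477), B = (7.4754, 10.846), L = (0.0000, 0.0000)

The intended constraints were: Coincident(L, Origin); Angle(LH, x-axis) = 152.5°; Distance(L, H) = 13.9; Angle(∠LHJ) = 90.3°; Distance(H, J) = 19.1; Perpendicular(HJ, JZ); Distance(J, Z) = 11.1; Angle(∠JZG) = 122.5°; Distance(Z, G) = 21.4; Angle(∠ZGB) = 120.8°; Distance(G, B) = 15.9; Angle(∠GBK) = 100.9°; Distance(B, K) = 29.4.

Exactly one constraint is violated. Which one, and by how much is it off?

Distance(B, K) = 29.4 — off by 6.00.

L = (0.00, 0.00) ✓; LH at 152.5° ✓; |LH| = 13.90 ✓; ∠LHJ = 90.30° ✓; |HJ| = 19.10 ✓; ∠(HJ, JZ) = 90.00° ✓; |JZ| = 11.10 ✓; ∠JZG = 122.5° ✓; |ZG| = 21.40 ✓; ∠ZGB = 120.8° ✓; |GB| = 15.90 ✓; ∠GBK = 100.9° ✓; |BK| = 23.40 ✗.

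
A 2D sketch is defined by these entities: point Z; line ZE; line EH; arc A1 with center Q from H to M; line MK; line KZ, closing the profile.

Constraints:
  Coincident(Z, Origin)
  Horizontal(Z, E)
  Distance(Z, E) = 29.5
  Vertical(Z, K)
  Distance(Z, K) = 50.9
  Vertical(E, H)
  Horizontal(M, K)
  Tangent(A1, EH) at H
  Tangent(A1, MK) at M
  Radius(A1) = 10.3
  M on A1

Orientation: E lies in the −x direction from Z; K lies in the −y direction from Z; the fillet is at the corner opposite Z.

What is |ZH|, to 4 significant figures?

50.19

Z is at the origin; ZE is horizontal with |ZE| = 29.5 and E on the −x side, so E = (-29.50, 0.000). ZK is vertical with |ZK| = 50.9 and K on the −y side, so K = (0.000, -50.90). The virtual corner opposite Z is at (-29.50, -50.90). The tangent condition forces QH to be normal to EH and the tangent condition forces QM to be normal to MK, with radius 10.3, so the center Q sits 10.3 in from both sides at Q = (-19.20, -40.60). That places the tangent points at H = (-29.50, -40.60) on EH and M = (-19.20, -50.90) on MK. Then |ZH| = |H − Z| = 50.19.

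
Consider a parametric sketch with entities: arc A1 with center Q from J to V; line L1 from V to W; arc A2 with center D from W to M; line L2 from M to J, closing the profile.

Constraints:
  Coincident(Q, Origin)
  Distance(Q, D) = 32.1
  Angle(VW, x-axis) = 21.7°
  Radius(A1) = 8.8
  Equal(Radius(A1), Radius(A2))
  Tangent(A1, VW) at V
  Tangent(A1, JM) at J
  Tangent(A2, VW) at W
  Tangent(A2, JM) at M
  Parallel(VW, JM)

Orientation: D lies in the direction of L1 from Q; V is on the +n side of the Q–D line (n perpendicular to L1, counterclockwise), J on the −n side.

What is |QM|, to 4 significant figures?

33.28

Tangency of A1 to both parallel lines with radius 8.8 puts V and J at Q ± 8.8·n: V = (-3.254, 8.176), J = (3.254, -8.176). Equal radii place W and M the same way about D: W = D + 8.8·n = (26.57, 20.05), M = D − 8.8·n = (33.08, 3.693). Then |QM| = |M − Q| = 33.28.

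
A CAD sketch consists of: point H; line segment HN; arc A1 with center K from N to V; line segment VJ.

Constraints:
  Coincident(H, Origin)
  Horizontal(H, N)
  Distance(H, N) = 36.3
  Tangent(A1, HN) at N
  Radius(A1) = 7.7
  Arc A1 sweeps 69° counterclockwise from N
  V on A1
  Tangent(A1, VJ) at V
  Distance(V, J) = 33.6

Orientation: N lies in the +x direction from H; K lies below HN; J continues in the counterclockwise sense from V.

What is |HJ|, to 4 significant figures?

40.12

H is at the origin; HN is horizontal with |HN| = 36.3 and N on the +x side, so N = (36.30, 0.000). The tangent condition forces KN to be normal to HN, so K = N + (0, -7.7) = (36.30, -7.700). On A1, N sits at bearing 90° from K; a 69° counterclockwise sweep puts V at bearing 159°, so V = K + 7.7·(cos 159°, sin 159°) = (29.11, -4.941). The tangent condition forces KV to be normal to VJ, so VJ runs along (−sin 159°, cos 159°); with |VJ| = 33.6, J = (17.07, -36.31). Then |HJ| = |J − H| = 40.12.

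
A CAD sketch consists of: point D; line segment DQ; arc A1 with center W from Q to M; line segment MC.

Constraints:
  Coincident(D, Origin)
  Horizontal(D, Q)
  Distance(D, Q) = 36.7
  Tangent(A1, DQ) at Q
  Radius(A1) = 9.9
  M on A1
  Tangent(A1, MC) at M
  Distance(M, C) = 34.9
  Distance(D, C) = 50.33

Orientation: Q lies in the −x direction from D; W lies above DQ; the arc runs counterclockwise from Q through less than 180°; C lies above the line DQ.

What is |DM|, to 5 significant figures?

28.361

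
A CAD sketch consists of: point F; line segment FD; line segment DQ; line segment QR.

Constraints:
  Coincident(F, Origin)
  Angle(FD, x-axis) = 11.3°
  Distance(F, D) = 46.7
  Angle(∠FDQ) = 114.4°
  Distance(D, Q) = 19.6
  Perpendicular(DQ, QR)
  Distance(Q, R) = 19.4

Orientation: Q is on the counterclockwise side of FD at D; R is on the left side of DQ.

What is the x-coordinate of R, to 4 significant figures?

31.34

F is at the origin; FD runs at 11.3° with length 46.7, so D = 46.7·(cos 11.3°, sin 11.3°) = (45.79, 9.151). ∠FDQ = 114.4°, so DQ runs at 11.3° + (180° − 114.4°) = 76.90° from the x-axis; with |DQ| = 19.6, Q = D + 19.6·(cos 76.90°, sin 76.90°) = (50.24, 28.24). DQ is perpendicular to QR; with |QR| = 19.4 on the left of DQ, R = Q + 19.4·(-0.9740, 0.2267) = (31.34, 32.64). So R.x = 31.34.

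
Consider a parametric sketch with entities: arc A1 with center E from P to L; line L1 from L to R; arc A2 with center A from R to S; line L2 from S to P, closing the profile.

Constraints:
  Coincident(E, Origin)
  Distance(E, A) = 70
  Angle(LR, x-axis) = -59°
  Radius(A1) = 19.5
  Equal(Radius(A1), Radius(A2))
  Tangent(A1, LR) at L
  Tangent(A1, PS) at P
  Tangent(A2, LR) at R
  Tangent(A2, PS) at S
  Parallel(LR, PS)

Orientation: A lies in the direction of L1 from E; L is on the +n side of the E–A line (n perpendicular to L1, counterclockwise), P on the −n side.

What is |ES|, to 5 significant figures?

72.665

Tangency of A1 to both parallel lines with radius 19.5 puts L and P at E ± 19.5·n: L = (16.715, 10.043), P = (-16.715, -10.043). Equal radii place R and S the same way about A: R = A + 19.5·n = (52.767, -49.958), S = A − 19.5·n = (19.338, -70.045). Then |ES| = |S − E| = 72.665.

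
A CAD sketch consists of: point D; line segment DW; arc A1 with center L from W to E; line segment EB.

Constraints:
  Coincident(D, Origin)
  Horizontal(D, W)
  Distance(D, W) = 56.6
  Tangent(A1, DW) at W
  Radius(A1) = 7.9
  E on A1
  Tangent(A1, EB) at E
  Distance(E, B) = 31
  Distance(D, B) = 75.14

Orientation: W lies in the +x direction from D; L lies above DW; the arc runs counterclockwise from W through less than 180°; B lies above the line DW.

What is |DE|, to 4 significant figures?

64.99

D is at the origin; DW is horizontal with |DW| = 56.6 and W on the +x side, so W = (56.60, 0.000). Tangency of A1 to DW means the radius LW is perpendicular to DW, so L = W + (0, 7.9) = (56.60, 7.900). Since LE ⟂ EB (tangency), |LB| = √(7.9² + 31.0²) = 31.99 regardless of where E sits on A1. So B lies on both circle(D, 75.14) and circle(L, 31.99); the above-DW intersection is B = (64.25, 38.96). E is the foot of the tangent from B: E = (64.50, 7.964).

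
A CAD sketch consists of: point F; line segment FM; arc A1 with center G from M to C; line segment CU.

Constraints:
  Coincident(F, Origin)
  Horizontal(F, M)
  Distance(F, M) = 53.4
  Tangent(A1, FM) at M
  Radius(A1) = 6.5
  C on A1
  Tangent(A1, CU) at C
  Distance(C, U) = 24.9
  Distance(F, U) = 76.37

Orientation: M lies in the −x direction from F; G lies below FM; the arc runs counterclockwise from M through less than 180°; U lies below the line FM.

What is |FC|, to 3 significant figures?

58.9

Checks: F = (0.00, 0.00) ✓; |GC| = 6.500 ✓; ∠(GC, CU) = 90.00° ✓; |CU| = 24.90 ✓; |FU| = 76.37 ✓.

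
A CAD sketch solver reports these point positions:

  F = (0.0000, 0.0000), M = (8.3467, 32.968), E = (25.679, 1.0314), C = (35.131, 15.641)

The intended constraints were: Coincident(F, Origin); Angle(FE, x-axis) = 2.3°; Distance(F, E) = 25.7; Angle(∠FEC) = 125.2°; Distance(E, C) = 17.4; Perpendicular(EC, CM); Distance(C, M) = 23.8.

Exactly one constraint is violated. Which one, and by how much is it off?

Distance(C, M) = 23.8 — off by 8.10.

F = (0.00, 0.00) ✓; FE at 2.300° ✓; |FE| = 25.70 ✓; ∠FEC = 125.2° ✓; |EC| = 17.40 ✓; ∠(EC, CM) = 90.00° ✓; |CM| = 31.90 ✗.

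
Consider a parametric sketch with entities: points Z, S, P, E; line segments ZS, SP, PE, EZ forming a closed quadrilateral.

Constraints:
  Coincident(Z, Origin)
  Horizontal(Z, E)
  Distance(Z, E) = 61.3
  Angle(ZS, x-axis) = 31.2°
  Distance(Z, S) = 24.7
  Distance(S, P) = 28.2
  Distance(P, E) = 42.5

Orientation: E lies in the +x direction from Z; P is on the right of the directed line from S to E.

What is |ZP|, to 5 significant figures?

26.599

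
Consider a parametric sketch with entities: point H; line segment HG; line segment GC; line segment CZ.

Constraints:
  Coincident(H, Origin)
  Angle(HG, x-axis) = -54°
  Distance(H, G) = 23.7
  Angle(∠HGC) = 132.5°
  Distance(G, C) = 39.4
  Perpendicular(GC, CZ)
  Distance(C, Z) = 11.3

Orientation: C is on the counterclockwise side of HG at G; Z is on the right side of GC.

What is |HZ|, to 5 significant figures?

62.437

H is at the origin; HG runs at -54.0° with length 23.7, so G = 23.7·(cos -54.0°, sin -54.0°) = (13.931, -19.174). ∠HGC = 132.5°, so GC runs at -54.0° + (180° − 132.5°) = -6.5000° from the x-axis; with |GC| = 39.4, C = G + 39.4·(cos -6.5000°, sin -6.5000°) = (53.077, -23.634). The perpendicularity gives CZ at right angles to GC; with |CZ| = 11.3 on the right of GC, Z = C + 11.3·(-0.11320, -0.99357) = (51.798, -34.861). Then |HZ| = |Z − H| = 62.437.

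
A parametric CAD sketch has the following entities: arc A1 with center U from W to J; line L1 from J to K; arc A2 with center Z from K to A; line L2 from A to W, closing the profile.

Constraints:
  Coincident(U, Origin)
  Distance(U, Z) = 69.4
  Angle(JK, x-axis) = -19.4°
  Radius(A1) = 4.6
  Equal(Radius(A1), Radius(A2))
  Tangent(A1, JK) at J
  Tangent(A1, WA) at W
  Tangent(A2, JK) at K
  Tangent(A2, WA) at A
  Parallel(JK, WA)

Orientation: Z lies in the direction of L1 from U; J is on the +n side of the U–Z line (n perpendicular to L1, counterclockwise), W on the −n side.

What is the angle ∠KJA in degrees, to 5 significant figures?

7.5514°

The slot axis is L1's direction at -19.4°, so u = (cos -19.4°, sin -19.4°) = (0.94322, -0.33216) and n = (−sin -19.4°, cos -19.4°) = (0.33216, 0.94322). U is at the origin and Z lies 69.4 along u from U, so Z = 69.4·u = (65.460, -23.052). Tangency of A1 to both parallel lines with radius 4.6 puts J and W at U ± 4.6·n: J = (1.5279, 4.3388), W = (-1.5279, -4.3388). Equal radii place K and A the same way about Z: K = Z + 4.6·n = (66.988, -18.713), A = Z − 4.6·n = (63.932, -27.391). Then cos ∠KJA = JK·JA / (|JK||JA|), giving 7.5514°.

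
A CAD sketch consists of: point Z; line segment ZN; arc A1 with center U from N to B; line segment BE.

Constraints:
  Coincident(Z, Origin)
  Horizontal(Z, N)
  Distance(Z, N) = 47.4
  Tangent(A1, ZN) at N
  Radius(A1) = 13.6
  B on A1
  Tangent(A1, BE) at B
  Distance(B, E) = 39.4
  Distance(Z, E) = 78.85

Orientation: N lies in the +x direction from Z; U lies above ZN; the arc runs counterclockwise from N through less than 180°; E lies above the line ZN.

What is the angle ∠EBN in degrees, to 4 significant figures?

132.4°

Z is at the origin; ZN is horizontal with |ZN| = 47.4 and N on the +x side, so N = (47.40, 0.000). Since A1 is tangent to ZN there, UN ⟂ ZN, so U = N + (0, 13.6) = (47.40, 13.60). Since UB ⟂ BE (tangency), |UE| = √(13.6² + 39.4²) = 41.68 regardless of where B sits on A1. So E lies on both circle(Z, 78.85) and circle(U, 41.68); the above-ZN intersection is E = (57.40, 54.06). B is the foot of the tangent from E: B = (60.94, 14.82).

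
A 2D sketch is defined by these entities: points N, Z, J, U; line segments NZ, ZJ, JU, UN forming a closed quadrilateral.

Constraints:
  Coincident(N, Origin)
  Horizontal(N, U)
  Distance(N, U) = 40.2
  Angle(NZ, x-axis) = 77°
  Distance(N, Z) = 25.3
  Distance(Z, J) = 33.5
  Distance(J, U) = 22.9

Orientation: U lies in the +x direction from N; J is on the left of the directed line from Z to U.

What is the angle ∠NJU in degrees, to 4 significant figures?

62.34°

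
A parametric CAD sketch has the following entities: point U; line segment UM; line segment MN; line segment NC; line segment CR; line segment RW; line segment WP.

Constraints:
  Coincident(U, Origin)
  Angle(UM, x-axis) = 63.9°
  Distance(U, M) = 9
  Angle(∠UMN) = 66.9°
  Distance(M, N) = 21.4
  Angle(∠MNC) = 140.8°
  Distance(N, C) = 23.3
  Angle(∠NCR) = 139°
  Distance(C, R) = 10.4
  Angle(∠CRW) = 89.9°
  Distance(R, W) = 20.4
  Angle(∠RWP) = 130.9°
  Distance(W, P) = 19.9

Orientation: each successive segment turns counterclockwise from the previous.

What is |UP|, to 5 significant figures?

7.8208

∠CRW = 89.9° gives RW at -12.700° from the x-axis; with |RW| = 20.4, W = (-18.617, -19.185). ∠RWP = 130.9° gives WP at 36.400° from the x-axis; with |WP| = 19.9, P = (-2.5992, -7.3763). Then |UP| = |P − U| = 7.8208.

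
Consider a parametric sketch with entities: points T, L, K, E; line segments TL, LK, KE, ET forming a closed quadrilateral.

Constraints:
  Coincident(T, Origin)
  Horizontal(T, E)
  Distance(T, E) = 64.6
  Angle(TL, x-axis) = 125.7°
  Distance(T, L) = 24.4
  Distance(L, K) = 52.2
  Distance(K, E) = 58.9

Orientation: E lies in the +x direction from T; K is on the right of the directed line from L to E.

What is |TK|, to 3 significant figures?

28.1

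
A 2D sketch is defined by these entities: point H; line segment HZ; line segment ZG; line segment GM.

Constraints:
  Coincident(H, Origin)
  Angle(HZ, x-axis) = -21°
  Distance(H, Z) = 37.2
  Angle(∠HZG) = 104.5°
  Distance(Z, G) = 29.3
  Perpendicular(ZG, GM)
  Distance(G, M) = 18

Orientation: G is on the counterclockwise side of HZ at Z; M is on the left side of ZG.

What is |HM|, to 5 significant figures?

42.610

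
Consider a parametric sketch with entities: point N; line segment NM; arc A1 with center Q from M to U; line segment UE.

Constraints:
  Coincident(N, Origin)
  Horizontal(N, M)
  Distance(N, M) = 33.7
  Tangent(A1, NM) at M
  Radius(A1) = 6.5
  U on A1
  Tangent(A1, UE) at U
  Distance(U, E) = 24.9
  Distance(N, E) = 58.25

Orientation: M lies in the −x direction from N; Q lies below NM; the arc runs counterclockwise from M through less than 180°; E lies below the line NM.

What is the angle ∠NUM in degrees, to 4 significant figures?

23.07°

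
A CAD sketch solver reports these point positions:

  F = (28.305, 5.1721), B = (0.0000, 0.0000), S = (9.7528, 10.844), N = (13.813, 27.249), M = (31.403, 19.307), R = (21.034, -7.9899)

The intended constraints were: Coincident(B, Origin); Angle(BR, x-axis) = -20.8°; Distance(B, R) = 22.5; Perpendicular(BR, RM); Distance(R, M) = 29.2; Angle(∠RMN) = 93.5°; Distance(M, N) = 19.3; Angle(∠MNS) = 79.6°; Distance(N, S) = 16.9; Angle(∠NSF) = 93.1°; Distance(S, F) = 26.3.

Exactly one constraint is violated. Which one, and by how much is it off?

Distance(S, F) = 26.3 — off by 6.90.

B = (0.00, 0.00) ✓; BR at -20.80° ✓; |BR| = 22.50 ✓; ∠(BR, RM) = 90.00° ✓; |RM| = 29.20 ✓; ∠RMN = 93.50° ✓; |MN| = 19.30 ✓; ∠MNS = 79.60° ✓; |NS| = 16.90 ✓; ∠NSF = 93.10° ✓; |SF| = 19.40 ✗.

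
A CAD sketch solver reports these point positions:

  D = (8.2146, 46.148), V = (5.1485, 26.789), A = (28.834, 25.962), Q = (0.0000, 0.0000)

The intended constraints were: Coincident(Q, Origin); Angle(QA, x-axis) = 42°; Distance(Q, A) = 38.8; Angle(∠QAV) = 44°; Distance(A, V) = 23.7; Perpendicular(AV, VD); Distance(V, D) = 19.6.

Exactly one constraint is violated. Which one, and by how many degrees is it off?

Perpendicular(AV, VD) — off by 7.00°.

Q = (0.00, 0.00) ✓; QA at 42.00° ✓; |QA| = 38.80 ✓; ∠QAV = 44.00° ✓; |AV| = 23.70 ✓; ∠(AV, VD) = 97.00° ✗; |VD| = 19.60 ✓.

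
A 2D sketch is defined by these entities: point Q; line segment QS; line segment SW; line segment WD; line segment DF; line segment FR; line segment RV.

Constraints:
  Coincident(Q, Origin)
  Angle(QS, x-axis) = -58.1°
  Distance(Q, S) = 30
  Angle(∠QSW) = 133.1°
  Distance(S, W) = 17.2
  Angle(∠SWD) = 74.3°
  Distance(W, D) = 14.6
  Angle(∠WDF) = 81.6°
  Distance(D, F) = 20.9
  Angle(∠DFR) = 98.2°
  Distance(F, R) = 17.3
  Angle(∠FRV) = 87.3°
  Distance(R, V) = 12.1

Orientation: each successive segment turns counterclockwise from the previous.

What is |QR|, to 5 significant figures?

38.303

Q is at the origin; QS runs at -58.1° with length 30.0, so S = (15.853, -25.469). ∠QSW = 133.1° gives SW at -11.200° from the x-axis; with |SW| = 17.2, W = (32.726, -28.810). ∠SWD = 74.3° gives WD at 94.500° from the x-axis; with |WD| = 14.6, D = (31.580, -14.255). ∠WDF = 81.6° gives DF at -167.10° from the x-axis; with |DF| = 20.9, F = (11.208, -18.921). ∠DFR = 98.2° gives FR at -85.300° from the x-axis; with |FR| = 17.3, R = (12.625, -36.163). Then |QR| = |R − Q| = 38.303.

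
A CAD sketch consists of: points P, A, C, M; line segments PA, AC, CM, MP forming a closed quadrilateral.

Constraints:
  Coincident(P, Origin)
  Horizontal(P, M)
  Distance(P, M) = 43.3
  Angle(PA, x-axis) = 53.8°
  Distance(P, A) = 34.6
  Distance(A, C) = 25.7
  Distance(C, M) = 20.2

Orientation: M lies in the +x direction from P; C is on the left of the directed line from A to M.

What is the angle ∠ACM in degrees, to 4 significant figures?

103.0°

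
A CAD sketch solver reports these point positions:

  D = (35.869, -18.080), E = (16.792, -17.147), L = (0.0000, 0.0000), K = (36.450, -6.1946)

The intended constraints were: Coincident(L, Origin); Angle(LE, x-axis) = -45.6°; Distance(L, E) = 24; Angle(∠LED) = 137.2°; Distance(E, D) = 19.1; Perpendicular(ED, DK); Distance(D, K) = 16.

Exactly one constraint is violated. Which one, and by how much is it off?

Distance(D, K) = 16 — off by 4.10.

L = (0.00, 0.00) ✓; LE at -45.60° ✓; |LE| = 24.00 ✓; ∠LED = 137.2° ✓; |ED| = 19.10 ✓; ∠(ED, DK) = 90.00° ✓; |DK| = 11.90 ✗.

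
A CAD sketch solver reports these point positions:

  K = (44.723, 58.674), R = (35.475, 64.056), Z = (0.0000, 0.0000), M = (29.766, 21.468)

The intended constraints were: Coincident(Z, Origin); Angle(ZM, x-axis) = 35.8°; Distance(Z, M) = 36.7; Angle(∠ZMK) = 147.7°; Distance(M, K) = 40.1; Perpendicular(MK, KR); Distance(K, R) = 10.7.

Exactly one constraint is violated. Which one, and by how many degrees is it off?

Perpendicular(MK, KR) — off by 8.30°.

Z = (0.00, 0.00) ✓; ZM at 35.80° ✓; |ZM| = 36.70 ✓; ∠ZMK = 147.7° ✓; |MK| = 40.10 ✓; ∠(MK, KR) = 81.70° ✗; |KR| = 10.70 ✓.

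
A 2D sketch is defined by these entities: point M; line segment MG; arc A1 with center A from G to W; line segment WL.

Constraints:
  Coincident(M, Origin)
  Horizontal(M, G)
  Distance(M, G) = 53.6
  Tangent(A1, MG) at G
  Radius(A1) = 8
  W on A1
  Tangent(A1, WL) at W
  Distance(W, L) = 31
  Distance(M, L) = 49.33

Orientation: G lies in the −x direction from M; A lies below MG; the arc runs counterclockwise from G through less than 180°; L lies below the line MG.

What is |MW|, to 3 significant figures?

60.5

M is at the origin; M and G share the same y with |MG| = 53.6 and G on the −x side, so G = (-53.6, 0.00). Since A1 is tangent to MG there, AG ⟂ MG, so A = G + (0, -8) = (-53.6, -8.00). Since AW ⟂ WL (tangency), |AL| = √(8.0² + 31.0²) = 32.0 regardless of where W sits on A1. So L lies on both circle(M, 49.33) and circle(A, 32.0); the below-MG intersection is L = (-35.4, -34.3). W is the foot of the tangent from L: W = (-58.8, -14.0).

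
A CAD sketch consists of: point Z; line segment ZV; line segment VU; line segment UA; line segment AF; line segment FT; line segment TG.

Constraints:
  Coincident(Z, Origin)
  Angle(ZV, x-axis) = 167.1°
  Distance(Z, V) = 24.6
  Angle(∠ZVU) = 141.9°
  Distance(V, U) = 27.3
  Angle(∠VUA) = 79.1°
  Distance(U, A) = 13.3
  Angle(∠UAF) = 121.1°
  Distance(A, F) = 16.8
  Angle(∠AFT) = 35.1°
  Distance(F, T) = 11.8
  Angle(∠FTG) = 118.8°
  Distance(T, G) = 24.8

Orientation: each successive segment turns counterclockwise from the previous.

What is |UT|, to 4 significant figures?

14.75

Z is at the origin; ZV runs at 167.1° with length 24.6, so V = (-23.98, 5.492). ∠ZVU = 141.9° gives VU at -154.8° from the x-axis; with |VU| = 27.3, U = (-48.68, -6.132). ∠VUA = 79.1° gives UA at -53.90° from the x-axis; with |UA| = 13.3, A = (-40.84, -16.88). ∠UAF = 121.1° gives AF at 5.000° from the x-axis; with |AF| = 16.8, F = (-24.11, -15.41). ∠AFT = 35.1° gives FT at 149.9° from the x-axis; with |FT| = 11.8, T = (-34.32, -9.496). Then |UT| = |T − U| = 14.75.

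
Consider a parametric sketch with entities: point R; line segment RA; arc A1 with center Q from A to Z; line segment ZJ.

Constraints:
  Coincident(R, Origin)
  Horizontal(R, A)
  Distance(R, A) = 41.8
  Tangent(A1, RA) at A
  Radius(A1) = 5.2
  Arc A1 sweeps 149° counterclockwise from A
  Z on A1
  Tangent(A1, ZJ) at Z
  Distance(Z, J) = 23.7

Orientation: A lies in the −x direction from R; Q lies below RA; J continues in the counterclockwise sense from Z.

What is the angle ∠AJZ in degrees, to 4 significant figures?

20.11°

On A1, A sits at bearing 90° from Q; a 149° counterclockwise sweep puts Z at bearing 239°, so Z = Q + 5.2·(cos 239°, sin 239°) = (-44.48, -9.657). Tangency of A1 to ZJ means the radius QZ is perpendicular to ZJ, so ZJ runs along (−sin 239°, cos 239°); with |ZJ| = 23.7, J = (-24.16, -21.86). Then cos ∠AJZ = JA·JZ / (|JA||JZ|), giving 20.11°.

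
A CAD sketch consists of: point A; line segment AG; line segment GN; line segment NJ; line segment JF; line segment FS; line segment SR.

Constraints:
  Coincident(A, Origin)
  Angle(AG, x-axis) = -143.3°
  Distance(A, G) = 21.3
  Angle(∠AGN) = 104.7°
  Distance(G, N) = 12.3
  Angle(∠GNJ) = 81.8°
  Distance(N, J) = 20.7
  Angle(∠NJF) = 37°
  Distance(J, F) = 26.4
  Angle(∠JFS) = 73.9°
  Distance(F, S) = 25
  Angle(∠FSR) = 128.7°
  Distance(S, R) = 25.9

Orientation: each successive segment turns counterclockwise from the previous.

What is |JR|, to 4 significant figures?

34.26

A is at the origin; AG runs at -143.3° with length 21.3, so G = (-17.08, -12.73). ∠AGN = 104.7° gives GN at -68.00° from the x-axis; with |GN| = 12.3, N = (-12.47, -24.13). ∠GNJ = 81.8° gives NJ at 30.20° from the x-axis; with |NJ| = 20.7, J = (5.420, -13.72). ∠NJF = 37.0° gives JF at 173.2° from the x-axis; with |JF| = 26.4, F = (-20.79, -10.60). ∠JFS = 73.9° gives FS at -80.70° from the x-axis; with |FS| = 25.0, S = (-16.75, -35.27). ∠FSR = 128.7° gives SR at -29.40° from the x-axis; with |SR| = 25.9, R = (5.811, -47.98). Then |JR| = |R − J| = 34.26.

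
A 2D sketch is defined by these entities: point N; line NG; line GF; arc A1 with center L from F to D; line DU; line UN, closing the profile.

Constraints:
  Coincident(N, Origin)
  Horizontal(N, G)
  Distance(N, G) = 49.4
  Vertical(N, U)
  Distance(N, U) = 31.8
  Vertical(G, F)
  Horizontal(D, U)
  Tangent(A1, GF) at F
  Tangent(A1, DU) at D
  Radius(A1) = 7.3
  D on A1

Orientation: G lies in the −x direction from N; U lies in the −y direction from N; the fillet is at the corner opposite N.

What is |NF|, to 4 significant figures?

55.14

The virtual corner opposite N is at (-49.40, -31.80). A1 meets GF tangentially, so LF is at right angles to GF and since A1 is tangent to DU there, LD ⟂ DU, with radius 7.3, so the center L sits 7.3 in from both sides at L = (-42.10, -24.50). That places the tangent points at F = (-49.40, -24.50) on GF and D = (-42.10, -31.80) on DU. Then |NF| = |F − N| = 55.14.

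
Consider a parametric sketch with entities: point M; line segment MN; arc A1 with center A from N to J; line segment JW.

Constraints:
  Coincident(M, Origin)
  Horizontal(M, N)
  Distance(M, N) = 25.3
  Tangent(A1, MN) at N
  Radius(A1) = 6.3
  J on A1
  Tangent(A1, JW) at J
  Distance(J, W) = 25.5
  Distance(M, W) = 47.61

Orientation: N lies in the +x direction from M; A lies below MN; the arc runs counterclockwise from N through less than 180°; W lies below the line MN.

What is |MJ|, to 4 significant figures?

23.02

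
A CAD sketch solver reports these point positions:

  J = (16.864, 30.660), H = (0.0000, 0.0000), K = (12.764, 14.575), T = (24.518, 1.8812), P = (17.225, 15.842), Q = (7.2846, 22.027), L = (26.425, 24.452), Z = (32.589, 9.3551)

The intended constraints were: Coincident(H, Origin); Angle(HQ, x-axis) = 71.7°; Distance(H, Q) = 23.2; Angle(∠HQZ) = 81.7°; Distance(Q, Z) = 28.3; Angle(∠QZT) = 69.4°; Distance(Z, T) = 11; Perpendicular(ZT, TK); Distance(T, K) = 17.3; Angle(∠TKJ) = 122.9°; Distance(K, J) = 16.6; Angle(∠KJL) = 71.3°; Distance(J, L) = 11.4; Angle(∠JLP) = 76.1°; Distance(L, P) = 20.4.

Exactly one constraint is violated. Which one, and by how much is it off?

Distance(L, P) = 20.4 — off by 7.80.

H = (0.00, 0.00) ✓; HQ at 71.70° ✓; |HQ| = 23.20 ✓; ∠HQZ = 81.70° ✓; |QZ| = 28.30 ✓; ∠QZT = 69.40° ✓; |ZT| = 11.00 ✓; ∠(ZT, TK) = 90.00° ✓; |TK| = 17.30 ✓; ∠TKJ = 122.9° ✓; |KJ| = 16.60 ✓; ∠KJL = 71.30° ✓; |JL| = 11.40 ✓; ∠JLP = 76.10° ✓; |LP| = 12.60 ✗.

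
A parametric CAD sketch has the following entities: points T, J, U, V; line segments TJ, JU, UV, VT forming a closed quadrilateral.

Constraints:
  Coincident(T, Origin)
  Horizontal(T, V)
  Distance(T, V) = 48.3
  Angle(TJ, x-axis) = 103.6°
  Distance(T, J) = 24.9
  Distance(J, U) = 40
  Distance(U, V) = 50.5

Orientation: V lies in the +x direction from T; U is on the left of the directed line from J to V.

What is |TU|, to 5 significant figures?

53.728

T is at the origin; T and V share the same y with |TV| = 48.3 and V in +x, so V = (48.3, 0). TJ runs at 103.6° with |TJ| = 24.9, so J = (-5.8550, 24.202). U is determined by |JU| = 40.0 and |UV| = 50.5 together: it lies at the intersection of circle(J, 40.0) and circle(V, 50.5). With |JV| = 59.317, the foot of the radical line on JV is 21.649 from J and the perpendicular offset is √(40.0² − 21.649²) = 33.635. Taking the left-of-JV solution: U = (27.633, 46.077).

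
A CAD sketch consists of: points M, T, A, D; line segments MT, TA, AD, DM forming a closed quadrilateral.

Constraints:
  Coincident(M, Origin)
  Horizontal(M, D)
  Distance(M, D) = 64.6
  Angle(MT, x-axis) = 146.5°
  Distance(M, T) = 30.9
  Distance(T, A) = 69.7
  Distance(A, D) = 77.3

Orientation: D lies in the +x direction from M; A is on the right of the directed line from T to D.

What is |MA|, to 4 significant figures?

46.59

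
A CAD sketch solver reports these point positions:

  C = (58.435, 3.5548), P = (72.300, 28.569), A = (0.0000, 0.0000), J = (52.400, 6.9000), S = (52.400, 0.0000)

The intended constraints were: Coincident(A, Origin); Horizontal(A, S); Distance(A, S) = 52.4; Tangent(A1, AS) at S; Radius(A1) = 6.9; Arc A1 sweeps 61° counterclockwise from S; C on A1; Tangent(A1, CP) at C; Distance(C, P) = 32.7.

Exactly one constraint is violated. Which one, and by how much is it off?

Distance(C, P) = 32.7 — off by 4.10.

A = (0.00, 0.00) ✓; A.y = 0.00, S.y = 0.00 ✓; |AS| = 52.40 ✓; ∠(JS, SA) = 90.00° ✓; |JS| = 6.900 ✓; bearing(J→C) − bearing(J→S) = 61.00° ✓; |JC| = 6.900 ✓; ∠(JC, CP) = 90.00° ✓; |CP| = 28.60 ✗.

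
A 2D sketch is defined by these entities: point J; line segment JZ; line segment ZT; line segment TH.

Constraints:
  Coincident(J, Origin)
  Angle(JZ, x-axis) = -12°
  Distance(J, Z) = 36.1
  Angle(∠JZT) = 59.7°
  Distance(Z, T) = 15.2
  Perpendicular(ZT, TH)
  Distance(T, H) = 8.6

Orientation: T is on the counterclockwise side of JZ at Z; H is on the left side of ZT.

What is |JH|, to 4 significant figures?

22.77

J is at the origin; JZ runs at -12.0° with length 36.1, so Z = 36.1·(cos -12.0°, sin -12.0°) = (35.31, -7.506). ∠JZT = 59.7°, so ZT runs at -12.0° + (180° − 59.7°) = 108.3° from the x-axis; with |ZT| = 15.2, T = Z + 15.2·(cos 108.3°, sin 108.3°) = (30.54, 6.926). The perpendicularity gives TH at right angles to ZT; with |TH| = 8.6 on the left of ZT, H = T + 8.6·(-0.9494, -0.3140) = (22.37, 4.225). Then |JH| = |H − J| = 22.77.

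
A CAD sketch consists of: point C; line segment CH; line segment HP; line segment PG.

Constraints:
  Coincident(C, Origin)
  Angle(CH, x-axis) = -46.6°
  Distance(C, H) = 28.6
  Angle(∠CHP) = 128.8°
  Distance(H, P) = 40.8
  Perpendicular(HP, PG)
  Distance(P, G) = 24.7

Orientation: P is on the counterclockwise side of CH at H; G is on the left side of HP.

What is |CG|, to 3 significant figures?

58.8

C is at the origin; CH runs at -46.6° with length 28.6, so H = 28.6·(cos -46.6°, sin -46.6°) = (19.7, -20.8). ∠CHP = 128.8°, so HP runs at -46.6° + (180° − 128.8°) = 4.60° from the x-axis; with |HP| = 40.8, P = H + 40.8·(cos 4.60°, sin 4.60°) = (60.3, -17.5). HP is perpendicular to PG; with |PG| = 24.7 on the left of HP, G = P + 24.7·(-0.0802, 0.997) = (58.3, 7.11). Then |CG| = |G − C| = 58.8.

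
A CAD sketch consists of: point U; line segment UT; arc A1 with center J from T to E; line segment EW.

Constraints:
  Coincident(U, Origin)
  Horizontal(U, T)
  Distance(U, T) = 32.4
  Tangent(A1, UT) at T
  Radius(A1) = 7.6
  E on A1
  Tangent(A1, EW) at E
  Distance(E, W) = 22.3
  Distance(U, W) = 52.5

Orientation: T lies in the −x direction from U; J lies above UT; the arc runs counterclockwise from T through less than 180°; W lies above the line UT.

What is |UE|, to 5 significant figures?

30.594

U is at the origin; U and T share the same y with |UT| = 32.4 and T on the −x side, so T = (-32.400, 0.0000). Since A1 is tangent to UT there, JT ⟂ UT, so J = T + (0, 7.6) = (-32.400, 7.6000). Since JE ⟂ EW (tangency), |JW| = √(7.6² + 22.3²) = 23.559 regardless of where E sits on A1. So W lies on both circle(U, 52.5) and circle(J, 23.559); the above-UT intersection is W = (-44.542, 27.790). E is the foot of the tangent from W: E = (-27.499, 13.408).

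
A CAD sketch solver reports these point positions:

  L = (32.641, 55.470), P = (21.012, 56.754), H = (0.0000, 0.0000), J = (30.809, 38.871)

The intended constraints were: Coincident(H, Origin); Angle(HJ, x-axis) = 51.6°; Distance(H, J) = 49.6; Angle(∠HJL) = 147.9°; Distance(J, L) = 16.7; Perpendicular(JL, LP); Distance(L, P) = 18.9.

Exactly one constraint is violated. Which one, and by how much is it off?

Distance(L, P) = 18.9 — off by 7.20.

H = (0.00, 0.00) ✓; HJ at 51.60° ✓; |HJ| = 49.60 ✓; ∠HJL = 147.9° ✓; |JL| = 16.70 ✓; ∠(JL, LP) = 90.00° ✓; |LP| = 11.70 ✗.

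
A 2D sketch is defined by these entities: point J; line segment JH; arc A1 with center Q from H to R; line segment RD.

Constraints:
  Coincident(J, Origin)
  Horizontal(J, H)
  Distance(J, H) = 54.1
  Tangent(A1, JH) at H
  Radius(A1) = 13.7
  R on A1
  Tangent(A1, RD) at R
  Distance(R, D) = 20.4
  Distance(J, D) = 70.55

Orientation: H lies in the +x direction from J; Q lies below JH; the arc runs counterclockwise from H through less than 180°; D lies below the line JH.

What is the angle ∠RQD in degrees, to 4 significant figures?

56.12°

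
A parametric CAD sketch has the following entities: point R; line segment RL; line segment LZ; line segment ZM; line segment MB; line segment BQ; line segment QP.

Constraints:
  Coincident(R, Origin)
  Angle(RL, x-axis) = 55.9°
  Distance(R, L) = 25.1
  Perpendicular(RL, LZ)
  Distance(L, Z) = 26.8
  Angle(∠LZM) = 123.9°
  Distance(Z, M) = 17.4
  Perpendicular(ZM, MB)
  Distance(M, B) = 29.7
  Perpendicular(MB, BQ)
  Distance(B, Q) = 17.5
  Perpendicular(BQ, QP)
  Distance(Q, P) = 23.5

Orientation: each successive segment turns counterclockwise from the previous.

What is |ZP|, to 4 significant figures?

6.201

R is at the origin; RL runs at 55.9° with length 25.1, so L = (14.07, 20.78). RL is perpendicular to LZ, so LZ runs at 145.9°; with |LZ| = 26.8, Z = (-8.120, 35.81). ∠LZM = 123.9° gives ZM at -158.0° from the x-axis; with |ZM| = 17.4, M = (-24.25, 29.29). ZM is perpendicular to MB, so MB runs at -68.00°; with |MB| = 29.7, B = (-13.13, 1.754). MB ⟂ BQ, so BQ runs at 22.00°; with |BQ| = 17.5, Q = (3.099, 8.310). BQ is perpendicular to QP, so QP runs at 112.0°; with |QP| = 23.5, P = (-5.705, 30.10). Then |ZP| = |P − Z| = 6.201.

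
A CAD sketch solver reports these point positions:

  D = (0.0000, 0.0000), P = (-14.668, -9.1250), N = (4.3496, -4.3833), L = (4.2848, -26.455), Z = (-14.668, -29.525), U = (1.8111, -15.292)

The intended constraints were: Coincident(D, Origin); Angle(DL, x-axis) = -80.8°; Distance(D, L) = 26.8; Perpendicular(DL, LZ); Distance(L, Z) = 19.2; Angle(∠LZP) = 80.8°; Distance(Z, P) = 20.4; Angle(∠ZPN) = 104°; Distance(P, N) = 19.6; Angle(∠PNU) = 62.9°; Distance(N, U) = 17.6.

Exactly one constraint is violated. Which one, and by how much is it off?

Distance(N, U) = 17.6 — off by 6.40.

D = (0.00, 0.00) ✓; DL at -80.80° ✓; |DL| = 26.80 ✓; ∠(DL, LZ) = 90.00° ✓; |LZ| = 19.20 ✓; ∠LZP = 80.80° ✓; |ZP| = 20.40 ✓; ∠ZPN = 104.0° ✓; |PN| = 19.60 ✓; ∠PNU = 62.90° ✓; |NU| = 11.20 ✗.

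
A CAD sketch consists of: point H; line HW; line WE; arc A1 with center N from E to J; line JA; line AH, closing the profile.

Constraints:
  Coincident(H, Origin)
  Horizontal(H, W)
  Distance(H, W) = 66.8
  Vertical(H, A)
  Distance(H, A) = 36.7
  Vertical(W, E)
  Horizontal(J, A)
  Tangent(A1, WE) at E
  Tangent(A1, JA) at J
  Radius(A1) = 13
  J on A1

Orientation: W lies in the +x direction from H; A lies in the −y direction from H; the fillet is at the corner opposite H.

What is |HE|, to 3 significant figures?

70.9

H is at the origin; HW is horizontal with |HW| = 66.8 and W on the +x side, so W = (66.8, 0.00). H and A share the same x with |HA| = 36.7 and A on the −y side, so A = (0.00, -36.7). The virtual corner opposite H is at (66.8, -36.7). Tangency of A1 to WE means the radius NE is perpendicular to WE and tangency of A1 to JA means the radius NJ is perpendicular to JA, with radius 13.0, so the center N sits 13.0 in from both sides at N = (53.8, -23.7). That places the tangent points at E = (66.8, -23.7) on WE and J = (53.8, -36.7) on JA. Then |HE| = |E − H| = 70.9.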